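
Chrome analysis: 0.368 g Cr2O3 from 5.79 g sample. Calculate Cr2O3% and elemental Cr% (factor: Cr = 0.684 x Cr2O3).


Cr2O3 = 6.36%
Cr = 4.35%

Cr2O3% = 0.368 / 5.79 x 100 = 6.36%
Cr% = 6.36 x 0.684 = 4.35%


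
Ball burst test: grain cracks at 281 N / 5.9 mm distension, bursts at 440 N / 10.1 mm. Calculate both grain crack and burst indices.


Crack index = 281 / 5.9 = 47.6 N/mm
Burst index = 440 / 10.1 = 43.6 N/mm


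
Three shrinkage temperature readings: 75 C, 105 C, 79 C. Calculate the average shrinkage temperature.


Average = (75 + 105 + 79) / 3
Average = 259 / 3 = 86.3 C


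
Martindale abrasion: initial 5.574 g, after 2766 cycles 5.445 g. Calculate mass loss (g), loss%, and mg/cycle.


Loss = 5.574 - 5.445 = 0.129 g
Loss% = 0.129 / 5.574 x 100 = 2.31%
Rate = 0.129 / 2766 x 1000 = 0.047 mg/cycle


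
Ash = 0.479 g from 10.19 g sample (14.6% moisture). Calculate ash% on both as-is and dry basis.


As-is ash = 4.70%
Dry-basis ash = 5.50%

As-is ash% = 0.479 / 10.19 x 100 = 4.70%
Dry mass = 10.19 x (100 - 14.6) / 100 = 8.70226 g
Dry-basis ash% = 0.479 / 8.70226 x 100 = 5.50%


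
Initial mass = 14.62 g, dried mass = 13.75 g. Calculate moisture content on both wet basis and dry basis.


Wet basis = 6.0%
Dry basis = 6.3%

Moisture lost = 14.62 - 13.75 = 0.87 g
Wet basis MC = 0.87 / 14.62 x 100 = 6.0%
Dry basis MC = 0.87 / 13.75 x 100 = 6.3%


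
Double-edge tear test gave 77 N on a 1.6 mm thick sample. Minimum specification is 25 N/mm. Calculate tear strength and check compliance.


Tear strength = 77 / 1.6 = 48.1 N/mm
Required minimum = 25 N/mm
Compliant: Yes


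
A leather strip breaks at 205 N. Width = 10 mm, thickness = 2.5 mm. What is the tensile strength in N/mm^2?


Cross-sectional area = 10 x 2.5 = 25.0 mm^2
Tensile strength = 205 / 25.0 = 8.20 N/mm^2


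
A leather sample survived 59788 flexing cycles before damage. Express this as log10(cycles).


4.78

log10(59788) = 4.78


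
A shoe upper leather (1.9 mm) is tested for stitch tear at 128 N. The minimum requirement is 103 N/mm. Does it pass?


STS = 67.4 N/mm
Passes: No


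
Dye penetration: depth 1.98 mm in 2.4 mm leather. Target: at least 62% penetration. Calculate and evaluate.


Penetration = 1.98 / 2.4 x 100 = 82.5%
Target: 62%
Meets target: Yes


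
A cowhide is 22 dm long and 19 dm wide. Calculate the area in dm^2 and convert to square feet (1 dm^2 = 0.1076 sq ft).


Area = 22 x 19 = 418 dm^2
Conversion: 418 x 0.1076 = 44.98 sq ft


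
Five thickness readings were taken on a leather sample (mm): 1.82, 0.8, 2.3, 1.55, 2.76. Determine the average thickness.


1.85 mm


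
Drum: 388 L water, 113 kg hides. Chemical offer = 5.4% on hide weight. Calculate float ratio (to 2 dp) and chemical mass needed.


Float ratio = 388 / 113 = 3.43
Chemical = 113 x 5.4 / 100 = 6.102 kg


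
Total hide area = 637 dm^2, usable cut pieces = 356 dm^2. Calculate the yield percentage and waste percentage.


Yield = 55.9%
Waste = 44.1%

Yield = 356 / 637 x 100 = 55.9%
Waste = 637 - 356 = 281 dm^2
Waste% = 100 - 55.9 = 44.1%


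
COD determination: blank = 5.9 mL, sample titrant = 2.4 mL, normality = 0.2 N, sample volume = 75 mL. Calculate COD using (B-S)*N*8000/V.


COD = (5.9 - 2.4) x 0.2 x 8000 / 75
COD = 3.5 x 0.2 x 8000 / 75
COD = 74.7 mg/L


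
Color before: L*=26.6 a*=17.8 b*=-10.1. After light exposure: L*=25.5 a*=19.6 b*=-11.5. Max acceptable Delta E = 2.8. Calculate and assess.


dL = -1.1, da = 1.8, db = -1.4
dE = sqrt((-1.1)^2 + (1.8)^2 + (-1.4)^2) = 2.53
Max = 2.8
Passes: Yes


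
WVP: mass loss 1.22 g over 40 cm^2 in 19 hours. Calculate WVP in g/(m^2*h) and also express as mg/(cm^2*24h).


WVP = 16.05 g/(m^2*h)
Daily rate = 38.53 mg/(cm^2*24h)


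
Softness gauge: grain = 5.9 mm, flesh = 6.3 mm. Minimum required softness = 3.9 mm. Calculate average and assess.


Average = (5.9 + 6.3) / 2 = 6.10 mm
Minimum = 3.9 mm
Meets requirement: Yes


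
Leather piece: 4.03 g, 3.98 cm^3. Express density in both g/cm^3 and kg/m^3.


1.013 g/cm^3
1013 kg/m^3

Density = 4.03 / 3.98 = 1.013 g/cm^3
Convert: 1.013 x 1000 = 1013 kg/m^3


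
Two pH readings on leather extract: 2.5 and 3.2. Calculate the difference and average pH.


Difference = |2.5 - 3.2| = 0.7
Average = (2.5 + 3.2) / 2 = 2.85


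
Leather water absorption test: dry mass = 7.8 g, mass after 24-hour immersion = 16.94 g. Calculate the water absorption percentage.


Water absorbed = 16.94 - 7.8 = 9.14 g
WA% = 9.14 / 7.8 x 100 = 117.2%


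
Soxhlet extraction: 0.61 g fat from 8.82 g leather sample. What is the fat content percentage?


Fat content = 0.61 / 8.82 x 100
Fat = 6.9%


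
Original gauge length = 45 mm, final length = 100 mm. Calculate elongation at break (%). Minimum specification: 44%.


Extension = 100 - 45 = 55 mm
Elongation = 55 / 45 x 100 = 122.2%
Minimum required: 44%
Meets specification: Yes


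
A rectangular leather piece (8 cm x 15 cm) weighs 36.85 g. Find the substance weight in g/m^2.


3070.8 g/m^2

Area = 8 x 15 = 120 cm^2
SW = 36.85 / 120 x 10000 = 3070.8 g/m^2


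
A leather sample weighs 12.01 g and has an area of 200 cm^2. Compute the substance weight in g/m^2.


600.5 g/m^2


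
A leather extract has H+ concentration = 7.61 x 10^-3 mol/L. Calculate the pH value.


pH = -log10[H+]
pH = -log10(7.61 x 10^-3) = 2.12


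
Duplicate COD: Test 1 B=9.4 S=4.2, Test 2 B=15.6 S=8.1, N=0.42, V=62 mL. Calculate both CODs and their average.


COD1 = 281.8 mg/L
COD2 = 406.5 mg/L
Average = 344.2 mg/L


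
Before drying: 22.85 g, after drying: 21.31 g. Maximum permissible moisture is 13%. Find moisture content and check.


MC = (22.85 - 21.31) / 22.85 x 100 = 6.7%
Maximum: 13%
Acceptable: Yes


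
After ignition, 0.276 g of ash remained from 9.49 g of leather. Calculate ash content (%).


2.91%


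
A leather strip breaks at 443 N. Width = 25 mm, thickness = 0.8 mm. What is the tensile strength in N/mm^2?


Cross-sectional area = 25 x 0.8 = 20.0 mm^2
Tensile strength = 443 / 20.0 = 22.15 N/mm^2


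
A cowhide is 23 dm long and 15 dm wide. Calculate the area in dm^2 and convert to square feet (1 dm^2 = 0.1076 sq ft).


345 dm^2
37.12 sq ft

Area = 23 x 15 = 345 dm^2
Conversion: 345 x 0.1076 = 37.12 sq ft


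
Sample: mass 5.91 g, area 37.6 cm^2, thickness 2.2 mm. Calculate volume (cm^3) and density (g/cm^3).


Thickness in cm = 2.2 / 10 = 0.22 cm
Volume = 37.6 x 0.22 = 8.272 cm^3
Density = 5.91 / 8.272 = 0.714 g/cm^3


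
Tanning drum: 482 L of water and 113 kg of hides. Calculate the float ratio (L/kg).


4.3

Float ratio = water / hide weight
Ratio = 482 / 113 = 4.3


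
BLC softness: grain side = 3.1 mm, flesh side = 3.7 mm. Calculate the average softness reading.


3.40 mm

Average = (3.1 + 3.7) / 2
Average = 3.40 mm


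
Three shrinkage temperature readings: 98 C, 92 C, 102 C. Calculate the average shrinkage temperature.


Average = (98 + 92 + 102) / 3
Average = 292 / 3 = 97.3 C


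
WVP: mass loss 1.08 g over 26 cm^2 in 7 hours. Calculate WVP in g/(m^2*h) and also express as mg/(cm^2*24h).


WVP = 1.08 / (26 x 7) x 10000 = 59.34 g/(m^2*h)
Mass loss in mg = 1.08 x 1000 = 1080 mg
Per cm^2 per 24h in mg: 1080 x 24 / (26 x 7) = 25920 / 182 = 142.42 mg/(cm^2*24h)


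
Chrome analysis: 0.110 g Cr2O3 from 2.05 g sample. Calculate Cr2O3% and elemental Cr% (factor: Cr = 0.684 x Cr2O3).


Cr2O3% = 0.110 / 2.05 x 100 = 5.37%
Cr% = 5.37 x 0.684 = 3.67%


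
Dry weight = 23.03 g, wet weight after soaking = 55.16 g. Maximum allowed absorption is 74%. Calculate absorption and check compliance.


WA = (55.16 - 23.03) / 23.03 x 100 = 139.5%
Maximum allowed: 74%
Compliant: No


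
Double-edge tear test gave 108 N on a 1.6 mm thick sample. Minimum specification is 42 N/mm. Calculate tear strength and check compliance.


Tear strength = 67.5 N/mm
Compliant: Yes

Tear strength = 108 / 1.6 = 67.5 N/mm
Required minimum = 42 N/mm
Compliant: Yes


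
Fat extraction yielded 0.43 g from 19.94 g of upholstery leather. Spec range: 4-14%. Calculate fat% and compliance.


Fat% = 0.43 / 19.94 x 100 = 2.2%
Spec range: 4-14%
Compliant: No


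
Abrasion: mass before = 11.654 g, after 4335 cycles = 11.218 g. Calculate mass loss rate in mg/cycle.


0.101 mg/cycle


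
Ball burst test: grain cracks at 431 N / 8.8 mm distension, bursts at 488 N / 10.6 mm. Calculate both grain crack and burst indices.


Crack index = 49.0 N/mm
Burst index = 46.0 N/mm

Crack index = 431 / 8.8 = 49.0 N/mm
Burst index = 488 / 10.6 = 46.0 N/mm


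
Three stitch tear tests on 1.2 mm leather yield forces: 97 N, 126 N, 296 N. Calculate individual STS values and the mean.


STS1 = 80.8 N/mm
STS2 = 105.0 N/mm
STS3 = 246.7 N/mm
Mean = 144.2 N/mm

STS1 = 97 / 1.2 = 80.8 N/mm
STS2 = 126 / 1.2 = 105.0 N/mm
STS3 = 296 / 1.2 = 246.7 N/mm
Mean = (80.8 + 105.0 + 246.7) / 3 = 144.2 N/mm


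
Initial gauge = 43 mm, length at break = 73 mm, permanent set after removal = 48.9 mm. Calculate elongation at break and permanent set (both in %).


Elongation at break = (73 - 43) / 43 x 100 = 69.8%
Permanent set = (48.9 - 43) / 43 x 100 = 13.7%


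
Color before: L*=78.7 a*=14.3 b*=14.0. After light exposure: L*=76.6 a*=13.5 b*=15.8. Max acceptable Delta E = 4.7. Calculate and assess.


dL = -2.1, da = -0.8, db = 1.8
dE = sqrt((-2.1)^2 + (-0.8)^2 + (1.8)^2) = 2.88
Max = 4.7
Passes: Yes


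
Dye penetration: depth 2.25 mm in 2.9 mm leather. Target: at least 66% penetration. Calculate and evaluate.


Penetration = 2.25 / 2.9 x 100 = 77.6%
Target: 66%
Meets target: Yes


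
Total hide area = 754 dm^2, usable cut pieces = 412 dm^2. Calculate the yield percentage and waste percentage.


Yield = 412 / 754 x 100 = 54.6%
Waste = 754 - 412 = 342 dm^2
Waste% = 100 - 54.6 = 45.4%


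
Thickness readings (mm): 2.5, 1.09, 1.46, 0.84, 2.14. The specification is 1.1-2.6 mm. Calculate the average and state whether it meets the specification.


Average = 1.61 mm
Within specification: Yes

Sum = 8.03
Average = 8.03 / 5 = 1.61 mm
Specification range: 1.1 to 2.6 mm
Within spec: Yes


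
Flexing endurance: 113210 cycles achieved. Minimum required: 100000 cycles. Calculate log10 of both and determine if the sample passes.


log10(113210) = 5.05
log10(100000) = 5.00
Passes: Yes


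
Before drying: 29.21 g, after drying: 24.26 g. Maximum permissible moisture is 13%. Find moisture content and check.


MC = (29.21 - 24.26) / 29.21 x 100 = 16.9%
Maximum: 13%
Acceptable: No


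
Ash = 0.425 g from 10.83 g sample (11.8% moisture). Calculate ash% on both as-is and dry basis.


As-is ash% = 0.425 / 10.83 x 100 = 3.92%
Dry mass = 10.83 x (100 - 11.8) / 100 = 9.55206 g
Dry-basis ash% = 0.425 / 9.55206 x 100 = 4.45%


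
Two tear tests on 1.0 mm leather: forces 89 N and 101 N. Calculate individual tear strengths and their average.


Tear 1 = 89.0 N/mm
Tear 2 = 101.0 N/mm
Average = 95.0 N/mm


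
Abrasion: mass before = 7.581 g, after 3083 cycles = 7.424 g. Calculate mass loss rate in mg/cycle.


Mass loss = 7.581 - 7.424 = 0.157 g
Rate = 0.157 / 3083 x 1000 = 0.051 mg/cycle


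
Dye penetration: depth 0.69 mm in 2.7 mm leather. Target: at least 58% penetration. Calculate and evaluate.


Penetration = 25.6%
Meets target: No

Penetration = 0.69 / 2.7 x 100 = 25.6%
Target: 58%
Meets target: No


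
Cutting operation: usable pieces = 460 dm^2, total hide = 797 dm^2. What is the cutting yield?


57.7%


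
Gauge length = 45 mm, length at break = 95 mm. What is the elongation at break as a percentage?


Extension = 95 - 45 = 50 mm
Elongation = 50 / 45 x 100 = 111.1%


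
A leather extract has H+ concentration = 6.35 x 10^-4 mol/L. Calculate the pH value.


pH = 3.20

pH = -log10[H+]
pH = -log10(6.35 x 10^-4) = 3.20


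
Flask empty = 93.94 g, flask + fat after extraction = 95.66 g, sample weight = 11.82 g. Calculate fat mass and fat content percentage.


Fat mass = 1.72 g
Fat content = 14.6%

Fat mass = 95.66 - 93.94 = 1.72 g
Fat% = 1.72 / 11.82 x 100 = 14.6%


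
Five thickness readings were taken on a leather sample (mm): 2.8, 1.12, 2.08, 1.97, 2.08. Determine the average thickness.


Sum = 2.8 + 1.12 + 2.08 + 1.97 + 2.08 = 10.05
Average = 10.05 / 5 = 2.01 mm


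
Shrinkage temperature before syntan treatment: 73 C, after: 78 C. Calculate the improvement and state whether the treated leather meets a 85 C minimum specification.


Improvement = 78 - 73 = 5 C
Spec check: 78 C >= 85 C? No


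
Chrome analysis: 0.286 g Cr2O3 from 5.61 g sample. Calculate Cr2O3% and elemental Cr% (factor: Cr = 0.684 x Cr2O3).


Cr2O3% = 0.286 / 5.61 x 100 = 5.10%
Cr% = 5.10 x 0.684 = 3.49%


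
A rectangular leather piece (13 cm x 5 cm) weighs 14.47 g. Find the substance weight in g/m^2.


2226.2 g/m^2

Area = 13 x 5 = 65 cm^2
SW = 14.47 / 65 x 10000 = 2226.2 g/m^2


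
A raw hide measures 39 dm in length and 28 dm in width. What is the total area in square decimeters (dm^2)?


Area = length x width
Area = 39 x 28 = 1092 dm^2


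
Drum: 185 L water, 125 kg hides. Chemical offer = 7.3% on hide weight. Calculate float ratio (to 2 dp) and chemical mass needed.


Float ratio = 185 / 125 = 1.48
Chemical = 125 x 7.3 / 100 = 9.125 kg


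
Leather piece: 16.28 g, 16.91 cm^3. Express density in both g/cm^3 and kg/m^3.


Density = 16.28 / 16.91 = 0.963 g/cm^3
Convert: 0.963 x 1000 = 963 kg/m^3


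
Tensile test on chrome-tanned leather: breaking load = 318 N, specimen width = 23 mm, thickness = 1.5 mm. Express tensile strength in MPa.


9.22 MPa


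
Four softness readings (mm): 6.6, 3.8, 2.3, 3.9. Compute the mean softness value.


Sum = 6.6 + 3.8 + 2.3 + 3.9
Mean = 16.6 / 4 = 4.15 mm


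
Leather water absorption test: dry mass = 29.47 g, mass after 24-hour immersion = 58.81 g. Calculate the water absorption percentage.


Water absorbed = 58.81 - 29.47 = 29.34 g
WA% = 29.34 / 29.47 x 100 = 99.6%


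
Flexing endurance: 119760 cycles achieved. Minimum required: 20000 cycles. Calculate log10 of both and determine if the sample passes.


Achieved: log10 = 5.08
Required: log10 = 4.30
Passes: Yes

log10(119760) = 5.08
log10(20000) = 4.30
Passes: Yes


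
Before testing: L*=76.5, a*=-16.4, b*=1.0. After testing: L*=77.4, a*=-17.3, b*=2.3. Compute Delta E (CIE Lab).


Delta E = 1.82

dL = 77.4 - 76.5 = 0.9
da = -17.3 - (-16.4) = -0.9
db = 2.3 - 1.0 = 1.3
dE = sqrt((0.9)^2 + (-0.9)^2 + (1.3)^2) = 1.82


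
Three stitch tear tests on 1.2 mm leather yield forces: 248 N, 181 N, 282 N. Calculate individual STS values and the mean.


STS1 = 206.7 N/mm
STS2 = 150.8 N/mm
STS3 = 235.0 N/mm
Mean = 197.5 N/mm

STS1 = 248 / 1.2 = 206.7 N/mm
STS2 = 181 / 1.2 = 150.8 N/mm
STS3 = 282 / 1.2 = 235.0 N/mm
Mean = (206.7 + 150.8 + 235.0) / 3 = 197.5 N/mm


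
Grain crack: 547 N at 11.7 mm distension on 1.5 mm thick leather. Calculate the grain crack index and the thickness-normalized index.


Crack index = 547 / 11.7 = 46.8 N/mm
Normalized = 46.8 / 1.5 = 31.2 N/mm per mm


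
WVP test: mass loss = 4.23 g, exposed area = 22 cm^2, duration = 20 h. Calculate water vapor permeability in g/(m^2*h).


WVP = mass_loss / (area x time) x 10000
WVP = 4.23 / (22 x 20) x 10000
WVP = 4.23 / 440 x 10000 = 96.14 g/(m^2*h)


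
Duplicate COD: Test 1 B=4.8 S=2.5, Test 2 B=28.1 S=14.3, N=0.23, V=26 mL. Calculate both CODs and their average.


COD1 = 162.8 mg/L
COD2 = 976.6 mg/L
Average = 569.7 mg/L


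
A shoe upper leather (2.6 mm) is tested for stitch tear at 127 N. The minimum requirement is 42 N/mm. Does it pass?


STS = 127 / 2.6 = 48.8 N/mm
Minimum required: 42 N/mm
Passes: Yes


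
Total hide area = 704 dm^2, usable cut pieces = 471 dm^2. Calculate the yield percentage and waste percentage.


Yield = 471 / 704 x 100 = 66.9%
Waste = 704 - 471 = 233 dm^2
Waste% = 100 - 66.9 = 33.1%


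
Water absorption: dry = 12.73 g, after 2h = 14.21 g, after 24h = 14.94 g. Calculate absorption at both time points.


2h absorption = 11.6%
24h absorption = 17.4%

WA (2h) = (14.21 - 12.73) / 12.73 x 100 = 11.6%
WA (24h) = (14.94 - 12.73) / 12.73 x 100 = 17.4%


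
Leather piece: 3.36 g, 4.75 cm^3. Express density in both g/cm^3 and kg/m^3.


Density = 3.36 / 4.75 = 0.707 g/cm^3
Convert: 0.707 x 1000 = 707 kg/m^3


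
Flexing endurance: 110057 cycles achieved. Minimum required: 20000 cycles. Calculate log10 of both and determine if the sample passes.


Achieved: log10 = 5.04
Required: log10 = 4.30
Passes: Yes

log10(110057) = 5.04
log10(20000) = 4.30
Passes: Yes


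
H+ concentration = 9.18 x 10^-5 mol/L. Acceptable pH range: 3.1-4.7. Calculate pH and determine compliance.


pH = 4.04
Compliant: Yes


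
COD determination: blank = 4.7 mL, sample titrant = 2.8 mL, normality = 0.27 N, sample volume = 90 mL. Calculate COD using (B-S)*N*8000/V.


COD = (4.7 - 2.8) x 0.27 x 8000 / 90
COD = 1.9 x 0.27 x 8000 / 90
COD = 45.6 mg/L


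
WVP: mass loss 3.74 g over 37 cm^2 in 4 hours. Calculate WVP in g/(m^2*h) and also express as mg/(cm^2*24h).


WVP = 252.70 g/(m^2*h)
Daily rate = 606.49 mg/(cm^2*24h)

WVP = 3.74 / (37 x 4) x 10000 = 252.70 g/(m^2*h)
Mass loss in mg = 3.74 x 1000 = 3740 mg
Per cm^2 per 24h in mg: 3740 x 24 / (37 x 4) = 89760 / 148 = 606.49 mg/(cm^2*24h)


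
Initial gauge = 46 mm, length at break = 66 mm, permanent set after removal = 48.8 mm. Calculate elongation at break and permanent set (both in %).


Elongation at break = 43.5%
Permanent set = 6.1%

Elongation at break = (66 - 46) / 46 x 100 = 43.5%
Permanent set = (48.8 - 46) / 46 x 100 = 6.1%


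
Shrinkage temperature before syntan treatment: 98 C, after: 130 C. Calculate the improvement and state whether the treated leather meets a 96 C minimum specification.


Improvement = 130 - 98 = 32 C
Spec check: 130 C >= 96 C? Yes


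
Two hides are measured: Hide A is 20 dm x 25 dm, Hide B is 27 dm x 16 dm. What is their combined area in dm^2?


Hide A area = 20 x 25 = 500 dm^2
Hide B area = 27 x 16 = 432 dm^2
Total = 500 + 432 = 932 dm^2


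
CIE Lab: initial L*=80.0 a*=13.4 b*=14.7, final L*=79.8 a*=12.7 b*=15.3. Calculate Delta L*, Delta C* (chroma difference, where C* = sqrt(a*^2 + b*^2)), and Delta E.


Delta L* = 79.8 - 80.0 = -0.2
C1* = sqrt((13.4)^2 + (14.7)^2) = 19.891
C2* = sqrt((12.7)^2 + (15.3)^2) = 19.884
Delta C* = 19.884 - 19.891 = -0.01
Delta E = sqrt((-0.2)^2 + (-0.7)^2 + (0.6)^2) = 0.94


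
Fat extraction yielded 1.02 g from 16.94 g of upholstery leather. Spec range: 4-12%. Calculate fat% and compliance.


Fat% = 1.02 / 16.94 x 100 = 6.0%
Spec range: 4-12%
Compliant: Yes


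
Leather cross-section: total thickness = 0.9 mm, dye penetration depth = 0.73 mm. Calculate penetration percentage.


Penetration% = 0.73 / 0.9 x 100
Penetration = 81.1%


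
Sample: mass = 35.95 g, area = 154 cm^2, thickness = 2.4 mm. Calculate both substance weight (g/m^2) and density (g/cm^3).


Substance weight = 2334.4 g/m^2
Density = 0.973 g/cm^3

SW = 35.95 / 154 x 10000 = 2334.4 g/m^2
Volume = 154 x 2.4 / 10 = 36.96 cm^3
Density = 35.95 / 36.96 = 0.973 g/cm^3


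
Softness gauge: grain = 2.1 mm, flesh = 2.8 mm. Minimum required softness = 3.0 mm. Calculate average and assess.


Average = (2.1 + 2.8) / 2 = 2.45 mm
Minimum = 3.0 mm
Meets requirement: No


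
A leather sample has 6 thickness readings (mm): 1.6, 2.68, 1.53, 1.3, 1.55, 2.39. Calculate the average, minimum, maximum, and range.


Average = 1.84 mm
Min = 1.3 mm
Max = 2.68 mm
Range = 1.38 mm

Sum = 11.05
Average = 11.05 / 6 = 1.84 mm
Minimum = 1.3 mm
Maximum = 2.68 mm
Range = 2.68 - 1.3 = 1.38 mm


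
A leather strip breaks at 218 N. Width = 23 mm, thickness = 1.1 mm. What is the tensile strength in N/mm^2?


8.62 N/mm^2


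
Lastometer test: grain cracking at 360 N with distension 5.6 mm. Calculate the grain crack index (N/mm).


64.3 N/mm


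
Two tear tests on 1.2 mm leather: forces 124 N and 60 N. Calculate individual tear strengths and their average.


Tear 1 = 124 / 1.2 = 103.3 N/mm
Tear 2 = 60 / 1.2 = 50.0 N/mm
Average = (103.3 + 50.0) / 2 = 76.7 N/mm


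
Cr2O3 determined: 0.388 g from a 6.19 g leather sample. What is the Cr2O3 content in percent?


6.27%

Cr2O3% = 0.388 / 6.19 x 100
Cr2O3% = 6.27%


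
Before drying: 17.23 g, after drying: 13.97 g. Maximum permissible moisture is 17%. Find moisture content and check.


Moisture content = 18.9%
Acceptable: No


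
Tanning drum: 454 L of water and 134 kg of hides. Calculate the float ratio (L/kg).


3.4


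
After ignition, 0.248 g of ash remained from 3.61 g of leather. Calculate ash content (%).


6.87%


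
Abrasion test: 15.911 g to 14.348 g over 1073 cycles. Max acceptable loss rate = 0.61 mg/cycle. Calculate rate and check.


Loss = 15.911 - 14.348 = 1.563 g
Rate = 1.563 g / 1073 cycles x 1000 = 1.457 mg/cycle
Max = 0.61 mg/cycle
Passes: No


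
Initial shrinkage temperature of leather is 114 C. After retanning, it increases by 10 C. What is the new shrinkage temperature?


New Ts = 114 + 10 = 124 C


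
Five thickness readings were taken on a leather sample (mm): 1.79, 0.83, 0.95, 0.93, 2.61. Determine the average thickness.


Sum = 1.79 + 0.83 + 0.95 + 0.93 + 2.61 = 7.11
Average = 7.11 / 5 = 1.42 mm


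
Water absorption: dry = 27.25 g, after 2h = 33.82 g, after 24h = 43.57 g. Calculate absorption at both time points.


WA (2h) = (33.82 - 27.25) / 27.25 x 100 = 24.1%
WA (24h) = (43.57 - 27.25) / 27.25 x 100 = 59.9%


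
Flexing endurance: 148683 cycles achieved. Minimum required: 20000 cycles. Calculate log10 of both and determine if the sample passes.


Achieved: log10 = 5.17
Required: log10 = 4.30
Passes: Yes


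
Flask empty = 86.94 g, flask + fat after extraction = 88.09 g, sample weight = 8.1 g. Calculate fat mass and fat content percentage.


Fat mass = 1.15 g
Fat content = 14.2%

Fat mass = 88.09 - 86.94 = 1.15 g
Fat% = 1.15 / 8.1 x 100 = 14.2%


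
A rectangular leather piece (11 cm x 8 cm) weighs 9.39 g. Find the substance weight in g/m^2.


1067.0 g/m^2


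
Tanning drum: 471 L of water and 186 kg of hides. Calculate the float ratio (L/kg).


2.5


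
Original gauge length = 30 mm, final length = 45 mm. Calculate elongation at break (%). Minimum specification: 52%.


Elongation = 50.0%
Meets spec: No

Extension = 45 - 30 = 15 mm
Elongation = 15 / 30 x 100 = 50.0%
Minimum required: 52%
Meets specification: No


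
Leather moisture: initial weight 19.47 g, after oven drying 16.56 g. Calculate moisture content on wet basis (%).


Moisture = 19.47 - 16.56 = 2.91 g
MC = 2.91 / 19.47 x 100 = 14.9%


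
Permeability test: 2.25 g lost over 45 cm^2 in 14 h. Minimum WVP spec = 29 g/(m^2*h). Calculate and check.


WVP = 2.25 / (45 x 14) x 10000 = 35.71 g/(m^2*h)
Minimum: 29 g/(m^2*h)
Meets spec: Yes


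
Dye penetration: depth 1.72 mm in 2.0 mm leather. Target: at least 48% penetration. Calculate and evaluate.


Penetration = 86.0%
Meets target: Yes


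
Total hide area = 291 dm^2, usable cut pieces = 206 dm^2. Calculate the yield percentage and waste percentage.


Yield = 206 / 291 x 100 = 70.8%
Waste = 291 - 206 = 85 dm^2
Waste% = 100 - 70.8 = 29.2%


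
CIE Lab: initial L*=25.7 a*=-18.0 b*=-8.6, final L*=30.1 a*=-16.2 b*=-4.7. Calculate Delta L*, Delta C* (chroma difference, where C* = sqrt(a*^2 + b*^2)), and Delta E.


Delta L* = 4.4
Delta C* = -3.08
Delta E = 6.15

Delta L* = 30.1 - 25.7 = 4.4
C1* = sqrt((-18.0)^2 + (-8.6)^2) = 19.949
C2* = sqrt((-16.2)^2 + (-4.7)^2) = 16.868
Delta C* = 16.868 - 19.949 = -3.08
Delta E = sqrt((4.4)^2 + (1.8)^2 + (3.9)^2) = 6.15


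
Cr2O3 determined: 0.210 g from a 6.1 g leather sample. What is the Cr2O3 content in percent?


Cr2O3% = 0.210 / 6.1 x 100
Cr2O3% = 3.44%


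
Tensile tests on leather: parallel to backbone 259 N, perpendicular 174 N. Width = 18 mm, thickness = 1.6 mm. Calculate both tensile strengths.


Area = 18 x 1.6 = 28.8 mm^2
TS (parallel) = 259 / 28.8 = 8.99 N/mm^2
TS (perpendicular) = 174 / 28.8 = 6.04 N/mm^2


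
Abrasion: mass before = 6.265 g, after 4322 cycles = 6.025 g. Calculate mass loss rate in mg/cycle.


Mass loss = 6.265 - 6.025 = 0.240 g
Rate = 0.240 / 4322 x 1000 = 0.056 mg/cycle


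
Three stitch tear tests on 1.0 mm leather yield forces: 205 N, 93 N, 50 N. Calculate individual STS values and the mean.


STS1 = 205.0 N/mm
STS2 = 93.0 N/mm
STS3 = 50.0 N/mm
Mean = 116.0 N/mm

STS1 = 205 / 1.0 = 205.0 N/mm
STS2 = 93 / 1.0 = 93.0 N/mm
STS3 = 50 / 1.0 = 50.0 N/mm
Mean = (205.0 + 93.0 + 50.0) / 3 = 116.0 N/mm


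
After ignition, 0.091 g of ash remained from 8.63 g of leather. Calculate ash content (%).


1.05%

Ash% = 0.091 / 8.63 x 100
Ash% = 1.05%


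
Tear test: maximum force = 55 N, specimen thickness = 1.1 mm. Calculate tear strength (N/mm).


Tear strength = force / thickness
Tear = 55 / 1.1 = 50.0 N/mm


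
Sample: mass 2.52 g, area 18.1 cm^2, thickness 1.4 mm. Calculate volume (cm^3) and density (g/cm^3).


Thickness in cm = 1.4 / 10 = 0.14 cm
Volume = 18.1 x 0.14 = 2.534 cm^3
Density = 2.52 / 2.534 = 0.994 g/cm^3


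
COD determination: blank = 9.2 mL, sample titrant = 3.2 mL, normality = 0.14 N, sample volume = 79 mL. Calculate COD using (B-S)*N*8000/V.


COD = (9.2 - 3.2) x 0.14 x 8000 / 79
COD = 6.0 x 0.14 x 8000 / 79
COD = 85.1 mg/L


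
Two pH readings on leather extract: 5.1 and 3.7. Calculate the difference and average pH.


Difference = 1.4
Average pH = 4.40

Difference = |5.1 - 3.7| = 1.4
Average = (5.1 + 3.7) / 2 = 4.40


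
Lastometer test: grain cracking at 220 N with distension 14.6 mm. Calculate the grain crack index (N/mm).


15.1 N/mm


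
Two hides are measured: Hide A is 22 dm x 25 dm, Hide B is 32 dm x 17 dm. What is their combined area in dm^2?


Hide A area = 22 x 25 = 550 dm^2
Hide B area = 32 x 17 = 544 dm^2
Total = 550 + 544 = 1094 dm^2


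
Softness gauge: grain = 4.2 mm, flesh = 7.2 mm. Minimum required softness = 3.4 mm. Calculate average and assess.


Average = (4.2 + 7.2) / 2 = 5.70 mm
Minimum = 3.4 mm
Meets requirement: Yes


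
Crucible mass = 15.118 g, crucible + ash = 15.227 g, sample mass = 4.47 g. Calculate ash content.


Ash mass = 15.227 - 15.118 = 0.109 g
Ash% = 0.109 / 4.47 x 100 = 2.44%


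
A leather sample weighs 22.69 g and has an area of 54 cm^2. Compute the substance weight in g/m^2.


4201.9 g/m^2

Substance weight = mass / area x 10000
SW = 22.69 / 54 x 10000
SW = 4201.9 g/m^2


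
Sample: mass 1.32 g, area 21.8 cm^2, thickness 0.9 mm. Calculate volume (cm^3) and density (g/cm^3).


Volume = 1.962 cm^3
Density = 0.673 g/cm^3

Thickness in cm = 0.9 / 10 = 0.09 cm
Volume = 21.8 x 0.09 = 1.962 cm^3
Density = 1.32 / 1.962 = 0.673 g/cm^3


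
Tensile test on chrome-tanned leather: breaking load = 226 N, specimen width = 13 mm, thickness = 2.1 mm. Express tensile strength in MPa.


8.28 MPa

Cross-section = 13 x 2.1 = 27.3 mm^2
TS = 226 / 27.3 = 8.28 MPa
(1 N/mm^2 = 1 MPa)


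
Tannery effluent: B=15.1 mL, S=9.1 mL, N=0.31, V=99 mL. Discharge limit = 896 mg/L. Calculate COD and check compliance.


COD = 150.3 mg/L
Compliant: Yes


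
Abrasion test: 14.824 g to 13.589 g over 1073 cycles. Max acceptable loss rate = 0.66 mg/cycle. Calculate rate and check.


Rate = 1.151 mg/cycle
Passes: No

Loss = 14.824 - 13.589 = 1.235 g
Rate = 1.235 g / 1073 cycles x 1000 = 1.151 mg/cycle
Max = 0.66 mg/cycle
Passes: No


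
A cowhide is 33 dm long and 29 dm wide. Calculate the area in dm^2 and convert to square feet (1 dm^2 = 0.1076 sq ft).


Area = 33 x 29 = 957 dm^2
Conversion: 957 x 0.1076 = 102.97 sq ft


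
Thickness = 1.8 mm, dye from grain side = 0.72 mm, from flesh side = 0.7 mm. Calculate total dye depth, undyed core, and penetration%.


Total dyed = 0.72 + 0.7 = 1.42 mm
Undyed core = 1.8 - 1.42 = 0.38 mm
Penetration = 1.42 / 1.8 x 100 = 78.9%


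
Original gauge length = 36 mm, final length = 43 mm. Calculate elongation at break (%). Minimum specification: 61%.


Elongation = 19.4%
Meets spec: No


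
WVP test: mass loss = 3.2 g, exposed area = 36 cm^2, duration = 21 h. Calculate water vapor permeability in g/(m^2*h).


WVP = mass_loss / (area x time) x 10000
WVP = 3.2 / (36 x 21) x 10000
WVP = 3.2 / 756 x 10000 = 42.33 g/(m^2*h)


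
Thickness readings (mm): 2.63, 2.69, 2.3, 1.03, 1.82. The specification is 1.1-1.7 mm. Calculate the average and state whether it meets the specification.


Average = 2.09 mm
Within specification: No

Sum = 10.47
Average = 10.47 / 5 = 2.09 mm
Specification range: 1.1 to 1.7 mm
Within spec: No


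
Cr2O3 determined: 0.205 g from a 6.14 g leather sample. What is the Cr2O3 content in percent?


3.34%

Cr2O3% = 0.205 / 6.14 x 100
Cr2O3% = 3.34%


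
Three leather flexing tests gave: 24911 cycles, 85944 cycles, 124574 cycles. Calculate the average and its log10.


Average = (24911 + 85944 + 124574) / 3 = 78476 cycles
log10(78476) = 4.89


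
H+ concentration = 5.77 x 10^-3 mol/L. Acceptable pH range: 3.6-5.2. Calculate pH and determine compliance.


pH = 2.24
Compliant: No

pH = -log10(5.77 x 10^-3) = 2.24
Range: 3.6 to 5.2
Compliant: No


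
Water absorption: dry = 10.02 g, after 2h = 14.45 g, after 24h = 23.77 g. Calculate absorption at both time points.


WA (2h) = (14.45 - 10.02) / 10.02 x 100 = 44.2%
WA (24h) = (23.77 - 10.02) / 10.02 x 100 = 137.2%


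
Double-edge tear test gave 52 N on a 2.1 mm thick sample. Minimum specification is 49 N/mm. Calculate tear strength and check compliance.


Tear strength = 24.8 N/mm
Compliant: No


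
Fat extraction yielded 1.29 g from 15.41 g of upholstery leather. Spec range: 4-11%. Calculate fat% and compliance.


Fat% = 1.29 / 15.41 x 100 = 8.4%
Spec range: 4-11%
Compliant: Yes


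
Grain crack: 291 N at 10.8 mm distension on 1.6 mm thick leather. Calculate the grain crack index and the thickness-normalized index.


Crack index = 291 / 10.8 = 26.9 N/mm
Normalized = 26.9 / 1.6 = 16.8 N/mm per mm


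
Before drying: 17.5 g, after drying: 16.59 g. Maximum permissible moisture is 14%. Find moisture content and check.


Moisture content = 5.2%
Acceptable: Yes


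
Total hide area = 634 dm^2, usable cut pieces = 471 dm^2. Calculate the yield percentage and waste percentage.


Yield = 471 / 634 x 100 = 74.3%
Waste = 634 - 471 = 163 dm^2
Waste% = 100 - 74.3 = 25.7%


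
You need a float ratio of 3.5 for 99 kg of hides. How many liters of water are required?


346.5 L


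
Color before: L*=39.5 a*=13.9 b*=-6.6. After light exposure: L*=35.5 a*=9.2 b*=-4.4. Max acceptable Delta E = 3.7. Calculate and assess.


dL = -4.0, da = -4.7, db = 2.2
dE = sqrt((-4.0)^2 + (-4.7)^2 + (2.2)^2) = 6.55
Max = 3.7
Passes: No


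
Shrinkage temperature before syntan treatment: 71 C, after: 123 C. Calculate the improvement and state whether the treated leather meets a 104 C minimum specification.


Improvement = 52 C
Meets 104 C spec: Yes

Improvement = 123 - 71 = 52 C
Spec check: 123 C >= 104 C? Yes


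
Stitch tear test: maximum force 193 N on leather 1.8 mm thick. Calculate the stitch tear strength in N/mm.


107.2 N/mm


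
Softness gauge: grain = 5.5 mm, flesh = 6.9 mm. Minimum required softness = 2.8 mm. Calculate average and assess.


Average softness = 6.20 mm
Meets requirement: Yes

Average = (5.5 + 6.9) / 2 = 6.20 mm
Minimum = 2.8 mm
Meets requirement: Yes


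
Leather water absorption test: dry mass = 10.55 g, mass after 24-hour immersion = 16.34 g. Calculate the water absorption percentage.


54.9%


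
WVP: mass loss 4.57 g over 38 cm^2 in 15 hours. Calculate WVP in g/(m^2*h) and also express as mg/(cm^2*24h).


WVP = 4.57 / (38 x 15) x 10000 = 80.18 g/(m^2*h)
Mass loss in mg = 4.57 x 1000 = 4570 mg
Per cm^2 per 24h in mg: 4570 x 24 / (38 x 15) = 109680 / 570 = 192.42 mg/(cm^2*24h)


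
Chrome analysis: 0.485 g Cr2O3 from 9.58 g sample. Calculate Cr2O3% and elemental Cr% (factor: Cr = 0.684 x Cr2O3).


Cr2O3 = 5.06%
Cr = 3.46%

Cr2O3% = 0.485 / 9.58 x 100 = 5.06%
Cr% = 5.06 x 0.684 = 3.46%


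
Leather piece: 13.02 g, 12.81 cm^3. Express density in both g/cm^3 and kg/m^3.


1.016 g/cm^3
1016 kg/m^3


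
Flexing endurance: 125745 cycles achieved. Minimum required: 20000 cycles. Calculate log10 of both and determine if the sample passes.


log10(125745) = 5.10
log10(20000) = 4.30
Passes: Yes


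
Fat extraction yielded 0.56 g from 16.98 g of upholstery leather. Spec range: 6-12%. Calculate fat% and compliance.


Fat% = 0.56 / 16.98 x 100 = 3.3%
Spec range: 6-12%
Compliant: No


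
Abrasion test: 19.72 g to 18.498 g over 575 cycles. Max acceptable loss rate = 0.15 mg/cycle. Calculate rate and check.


Rate = 2.125 mg/cycle
Passes: No

Loss = 19.72 - 18.498 = 1.222 g
Rate = 1.222 g / 575 cycles x 1000 = 2.125 mg/cycle
Max = 0.15 mg/cycle
Passes: No


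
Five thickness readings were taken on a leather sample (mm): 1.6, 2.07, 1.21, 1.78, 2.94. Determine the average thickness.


1.92 mm


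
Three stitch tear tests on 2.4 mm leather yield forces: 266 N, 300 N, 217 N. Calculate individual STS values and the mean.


STS1 = 110.8 N/mm
STS2 = 125.0 N/mm
STS3 = 90.4 N/mm
Mean = 108.7 N/mm

STS1 = 266 / 2.4 = 110.8 N/mm
STS2 = 300 / 2.4 = 125.0 N/mm
STS3 = 217 / 2.4 = 90.4 N/mm
Mean = (110.8 + 125.0 + 90.4) / 3 = 108.7 N/mm


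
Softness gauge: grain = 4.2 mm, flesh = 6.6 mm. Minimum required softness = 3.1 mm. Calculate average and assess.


Average softness = 5.40 mm
Meets requirement: Yes

Average = (4.2 + 6.6) / 2 = 5.40 mm
Minimum = 3.1 mm
Meets requirement: Yes


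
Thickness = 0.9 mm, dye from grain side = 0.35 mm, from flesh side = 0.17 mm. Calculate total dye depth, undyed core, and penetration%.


Total dyed = 0.35 + 0.17 = 0.52 mm
Undyed core = 0.9 - 0.52 = 0.38 mm
Penetration = 0.52 / 0.9 x 100 = 57.8%


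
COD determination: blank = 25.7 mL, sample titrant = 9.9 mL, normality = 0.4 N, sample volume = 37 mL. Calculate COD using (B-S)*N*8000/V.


1366.5 mg/L

COD = (25.7 - 9.9) x 0.4 x 8000 / 37
COD = 15.8 x 0.4 x 8000 / 37
COD = 1366.5 mg/L


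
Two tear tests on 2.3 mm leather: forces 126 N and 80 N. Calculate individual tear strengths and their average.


Tear 1 = 54.8 N/mm
Tear 2 = 34.8 N/mm
Average = 44.8 N/mm

Tear 1 = 126 / 2.3 = 54.8 N/mm
Tear 2 = 80 / 2.3 = 34.8 N/mm
Average = (54.8 + 34.8) / 2 = 44.8 N/mm


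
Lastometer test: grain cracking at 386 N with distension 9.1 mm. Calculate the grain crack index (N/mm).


42.4 N/mm

Grain crack index = force / distension
Index = 386 / 9.1 = 42.4 N/mm


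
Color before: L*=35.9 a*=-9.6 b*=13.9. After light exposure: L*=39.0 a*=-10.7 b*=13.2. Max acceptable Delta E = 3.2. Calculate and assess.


Delta E = 3.36
Passes: No

dL = 3.1, da = -1.1, db = -0.7
dE = sqrt((3.1)^2 + (-1.1)^2 + (-0.7)^2) = 3.36
Max = 3.2
Passes: No


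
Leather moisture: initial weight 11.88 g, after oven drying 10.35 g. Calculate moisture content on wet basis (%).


Moisture = 11.88 - 10.35 = 1.53 g
MC = 1.53 / 11.88 x 100 = 12.9%


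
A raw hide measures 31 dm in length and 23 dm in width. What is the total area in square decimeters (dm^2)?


713 dm^2

Area = length x width
Area = 31 x 23 = 713 dm^2


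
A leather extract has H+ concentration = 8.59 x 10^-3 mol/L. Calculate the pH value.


pH = 2.07


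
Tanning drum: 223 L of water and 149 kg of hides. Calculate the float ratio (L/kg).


Float ratio = water / hide weight
Ratio = 223 / 149 = 1.5


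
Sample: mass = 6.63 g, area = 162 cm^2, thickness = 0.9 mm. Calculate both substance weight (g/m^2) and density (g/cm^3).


Substance weight = 409.3 g/m^2
Density = 0.455 g/cm^3


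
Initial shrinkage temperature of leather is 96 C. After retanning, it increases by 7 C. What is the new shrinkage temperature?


103 C

New Ts = 96 + 7 = 103 C


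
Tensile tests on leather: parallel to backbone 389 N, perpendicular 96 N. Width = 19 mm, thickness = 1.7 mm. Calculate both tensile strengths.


Parallel = 12.04 N/mm^2
Perpendicular = 2.97 N/mm^2


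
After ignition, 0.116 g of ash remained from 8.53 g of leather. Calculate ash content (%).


1.36%

Ash% = 0.116 / 8.53 x 100
Ash% = 1.36%


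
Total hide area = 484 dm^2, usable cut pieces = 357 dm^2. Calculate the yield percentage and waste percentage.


Yield = 73.8%
Waste = 26.2%

Yield = 357 / 484 x 100 = 73.8%
Waste = 484 - 357 = 127 dm^2
Waste% = 100 - 73.8 = 26.2%


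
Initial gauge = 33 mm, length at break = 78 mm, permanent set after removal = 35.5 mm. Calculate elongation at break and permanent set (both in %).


Elongation at break = (78 - 33) / 33 x 100 = 136.4%
Permanent set = (35.5 - 33) / 33 x 100 = 7.6%


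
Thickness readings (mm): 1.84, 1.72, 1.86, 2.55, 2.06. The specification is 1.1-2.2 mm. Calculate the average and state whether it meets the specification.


Sum = 10.03
Average = 10.03 / 5 = 2.01 mm
Specification range: 1.1 to 2.2 mm
Within spec: Yes


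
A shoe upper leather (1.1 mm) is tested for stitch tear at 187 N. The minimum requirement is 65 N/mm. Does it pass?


STS = 187 / 1.1 = 170.0 N/mm
Minimum required: 65 N/mm
Passes: Yes


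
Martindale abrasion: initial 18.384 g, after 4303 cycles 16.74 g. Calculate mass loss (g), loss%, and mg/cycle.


Mass loss = 1.644 g
Loss = 8.94%
Rate = 0.382 mg/cycle

Loss = 18.384 - 16.74 = 1.644 g
Loss% = 1.644 / 18.384 x 100 = 8.94%
Rate = 1.644 / 4303 x 1000 = 0.382 mg/cycle


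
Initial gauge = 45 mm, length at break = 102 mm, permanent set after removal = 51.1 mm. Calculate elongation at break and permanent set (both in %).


Elongation at break = 126.7%
Permanent set = 13.6%

Elongation at break = (102 - 45) / 45 x 100 = 126.7%
Permanent set = (51.1 - 45) / 45 x 100 = 13.6%


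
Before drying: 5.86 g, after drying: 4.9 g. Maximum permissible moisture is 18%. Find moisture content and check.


MC = (5.86 - 4.9) / 5.86 x 100 = 16.4%
Maximum: 18%
Acceptable: Yes


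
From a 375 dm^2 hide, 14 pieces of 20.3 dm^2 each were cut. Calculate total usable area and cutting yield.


Usable area = 284.2 dm^2
Yield = 75.8%

Total usable = 14 x 20.3 = 284.2 dm^2
Yield = 284.2 / 375 x 100 = 75.8%


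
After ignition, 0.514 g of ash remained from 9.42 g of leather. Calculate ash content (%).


5.46%

Ash% = 0.514 / 9.42 x 100
Ash% = 5.46%


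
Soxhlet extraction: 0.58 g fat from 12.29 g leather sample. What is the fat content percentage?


Fat content = 0.58 / 12.29 x 100
Fat = 4.7%


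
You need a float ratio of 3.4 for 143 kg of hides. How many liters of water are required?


486.2 L


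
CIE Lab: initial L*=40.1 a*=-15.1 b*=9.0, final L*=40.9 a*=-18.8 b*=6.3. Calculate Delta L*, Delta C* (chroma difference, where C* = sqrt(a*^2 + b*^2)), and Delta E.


Delta L* = 0.8
Delta C* = 2.25
Delta E = 4.65


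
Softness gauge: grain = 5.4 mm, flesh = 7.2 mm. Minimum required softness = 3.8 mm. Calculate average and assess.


Average = (5.4 + 7.2) / 2 = 6.30 mm
Minimum = 3.8 mm
Meets requirement: Yes


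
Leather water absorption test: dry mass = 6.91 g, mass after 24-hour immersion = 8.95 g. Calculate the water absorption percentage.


29.5%


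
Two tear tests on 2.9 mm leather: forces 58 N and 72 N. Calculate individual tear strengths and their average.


Tear 1 = 20.0 N/mm
Tear 2 = 24.8 N/mm
Average = 22.4 N/mm

Tear 1 = 58 / 2.9 = 20.0 N/mm
Tear 2 = 72 / 2.9 = 24.8 N/mm
Average = (20.0 + 24.8) / 2 = 22.4 N/mm
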